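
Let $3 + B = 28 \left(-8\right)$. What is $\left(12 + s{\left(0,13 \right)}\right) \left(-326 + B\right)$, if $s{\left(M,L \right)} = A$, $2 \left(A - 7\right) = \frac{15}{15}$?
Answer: $- \frac{21567}{2} \approx -10784.0$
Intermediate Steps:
$A = \frac{15}{2}$ ($A = 7 + \frac{15 \cdot \frac{1}{15}}{2} = 7 + \frac{1}{2} \cdot 1 = 7 + \frac{1}{2} = \frac{15}{2} \approx 7.5$)
$s{\left(M,L \right)} = \frac{15}{2}$
$B = -227$ ($B = -3 + 28 \left(-8\right) = -3 - 224 = -227$)
$\left(12 + s{\left(0,13 \right)}\right) \left(-326 + B\right) = \left(12 + \frac{15}{2}\right) \left(-326 - 227\right) = \frac{39}{2} \left(-553\right) = - \frac{21567}{2}$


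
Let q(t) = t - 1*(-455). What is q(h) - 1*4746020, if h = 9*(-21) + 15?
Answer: -4745739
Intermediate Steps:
h = -174 (h = -189 + 15 = -174)
q(t) = 455 + t (q(t) = t + 455 = 455 + t)
q(h) - 1*4746020 = (455 - 174) - 1*4746020 = 281 - 4746020 = -4745739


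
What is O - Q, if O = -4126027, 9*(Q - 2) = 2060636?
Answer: -39194897/9 ≈ -4.3550e+6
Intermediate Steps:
Q = 2060654/9 (Q = 2 + (⅑)*2060636 = 2 + 2060636/9 = 2060654/9 ≈ 2.2896e+5)
O - Q = -4126027 - 1*2060654/9 = -4126027 - 2060654/9 = -39194897/9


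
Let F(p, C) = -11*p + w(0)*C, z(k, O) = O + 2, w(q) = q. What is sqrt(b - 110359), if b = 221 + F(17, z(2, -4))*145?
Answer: I*sqrt(137253) ≈ 370.48*I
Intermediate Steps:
z(k, O) = 2 + O
F(p, C) = -11*p (F(p, C) = -11*p + 0*C = -11*p + 0 = -11*p)
b = -26894 (b = 221 - 11*17*145 = 221 - 187*145 = 221 - 27115 = -26894)
sqrt(b - 110359) = sqrt(-26894 - 110359) = sqrt(-137253) = I*sqrt(137253)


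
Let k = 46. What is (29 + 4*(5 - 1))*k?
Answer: 2070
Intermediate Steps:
(29 + 4*(5 - 1))*k = (29 + 4*(5 - 1))*46 = (29 + 4*4)*46 = (29 + 16)*46 = 45*46 = 2070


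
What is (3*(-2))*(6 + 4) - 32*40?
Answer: -1340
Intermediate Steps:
(3*(-2))*(6 + 4) - 32*40 = -6*10 - 1280 = -60 - 1280 = -1340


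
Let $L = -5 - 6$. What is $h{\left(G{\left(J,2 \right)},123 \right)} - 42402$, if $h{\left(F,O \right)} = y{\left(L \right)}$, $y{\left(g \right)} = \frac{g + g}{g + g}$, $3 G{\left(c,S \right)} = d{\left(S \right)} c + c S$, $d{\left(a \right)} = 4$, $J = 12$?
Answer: $-42401$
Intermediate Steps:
$L = -11$ ($L = -5 - 6 = -11$)
$G{\left(c,S \right)} = \frac{4 c}{3} + \frac{S c}{3}$ ($G{\left(c,S \right)} = \frac{4 c + c S}{3} = \frac{4 c + S c}{3} = \frac{4 c}{3} + \frac{S c}{3}$)
$y{\left(g \right)} = 1$ ($y{\left(g \right)} = \frac{2 g}{2 g} = 2 g \frac{1}{2 g} = 1$)
$h{\left(F,O \right)} = 1$
$h{\left(G{\left(J,2 \right)},123 \right)} - 42402 = 1 - 42402 = -42401$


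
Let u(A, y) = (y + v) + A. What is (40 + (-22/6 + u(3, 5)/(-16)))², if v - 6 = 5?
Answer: 2845969/2304 ≈ 1235.2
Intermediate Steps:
v = 11 (v = 6 + 5 = 11)
u(A, y) = 11 + A + y (u(A, y) = (y + 11) + A = (11 + y) + A = 11 + A + y)
(40 + (-22/6 + u(3, 5)/(-16)))² = (40 + (-22/6 + (11 + 3 + 5)/(-16)))² = (40 + (-22*⅙ + 19*(-1/16)))² = (40 + (-11/3 - 19/16))² = (40 - 233/48)² = (1687/48)² = 2845969/2304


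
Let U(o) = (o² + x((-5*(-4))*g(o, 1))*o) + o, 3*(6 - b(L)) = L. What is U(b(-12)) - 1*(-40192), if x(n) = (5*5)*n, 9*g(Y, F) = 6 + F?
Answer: 397718/9 ≈ 44191.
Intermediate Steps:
g(Y, F) = ⅔ + F/9 (g(Y, F) = (6 + F)/9 = ⅔ + F/9)
x(n) = 25*n
b(L) = 6 - L/3
U(o) = o² + 3509*o/9 (U(o) = (o² + (25*((-5*(-4))*(⅔ + (⅑)*1)))*o) + o = (o² + (25*(20*(⅔ + ⅑)))*o) + o = (o² + (25*(20*(7/9)))*o) + o = (o² + (25*(140/9))*o) + o = (o² + 3500*o/9) + o = o² + 3509*o/9)
U(b(-12)) - 1*(-40192) = (6 - ⅓*(-12))*(3509 + 9*(6 - ⅓*(-12)))/9 - 1*(-40192) = (6 + 4)*(3509 + 9*(6 + 4))/9 + 40192 = (⅑)*10*(3509 + 9*10) + 40192 = (⅑)*10*(3509 + 90) + 40192 = (⅑)*10*3599 + 40192 = 35990/9 + 40192 = 397718/9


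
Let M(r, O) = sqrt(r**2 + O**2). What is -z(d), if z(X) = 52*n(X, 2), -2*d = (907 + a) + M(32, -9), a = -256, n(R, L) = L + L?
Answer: -208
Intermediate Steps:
n(R, L) = 2*L
M(r, O) = sqrt(O**2 + r**2)
d = -651/2 - sqrt(1105)/2 (d = -((907 - 256) + sqrt((-9)**2 + 32**2))/2 = -(651 + sqrt(81 + 1024))/2 = -(651 + sqrt(1105))/2 = -651/2 - sqrt(1105)/2 ≈ -342.12)
z(X) = 208 (z(X) = 52*(2*2) = 52*4 = 208)
-z(d) = -1*208 = -208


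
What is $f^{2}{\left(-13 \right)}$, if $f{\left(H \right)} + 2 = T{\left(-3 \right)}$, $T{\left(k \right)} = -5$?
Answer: $49$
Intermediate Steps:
$f{\left(H \right)} = -7$ ($f{\left(H \right)} = -2 - 5 = -7$)
$f^{2}{\left(-13 \right)} = \left(-7\right)^{2} = 49$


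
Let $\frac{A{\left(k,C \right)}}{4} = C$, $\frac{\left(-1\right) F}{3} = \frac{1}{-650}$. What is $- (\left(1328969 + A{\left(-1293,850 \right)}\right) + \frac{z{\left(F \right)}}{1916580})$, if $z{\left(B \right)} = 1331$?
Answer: $- \frac{2553591779351}{1916580} \approx -1.3324 \cdot 10^{6}$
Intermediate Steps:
$F = \frac{3}{650}$ ($F = - \frac{3}{-650} = \left(-3\right) \left(- \frac{1}{650}\right) = \frac{3}{650} \approx 0.0046154$)
$A{\left(k,C \right)} = 4 C$
$- (\left(1328969 + A{\left(-1293,850 \right)}\right) + \frac{z{\left(F \right)}}{1916580}) = - (\left(1328969 + 4 \cdot 850\right) + \frac{1331}{1916580}) = - (\left(1328969 + 3400\right) + 1331 \cdot \frac{1}{1916580}) = - (1332369 + \frac{1331}{1916580}) = \left(-1\right) \frac{2553591779351}{1916580} = - \frac{2553591779351}{1916580}$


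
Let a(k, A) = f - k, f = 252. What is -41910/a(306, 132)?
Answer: 6985/9 ≈ 776.11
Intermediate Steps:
a(k, A) = 252 - k
-41910/a(306, 132) = -41910/(252 - 1*306) = -41910/(252 - 306) = -41910/(-54) = -41910*(-1/54) = 6985/9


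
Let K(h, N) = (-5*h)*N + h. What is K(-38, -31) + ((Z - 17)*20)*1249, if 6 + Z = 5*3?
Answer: -205768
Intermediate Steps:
K(h, N) = h - 5*N*h (K(h, N) = -5*N*h + h = h - 5*N*h)
Z = 9 (Z = -6 + 5*3 = -6 + 15 = 9)
K(-38, -31) + ((Z - 17)*20)*1249 = -38*(1 - 5*(-31)) + ((9 - 17)*20)*1249 = -38*(1 + 155) - 8*20*1249 = -38*156 - 160*1249 = -5928 - 199840 = -205768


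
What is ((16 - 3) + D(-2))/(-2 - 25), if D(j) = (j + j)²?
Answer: -29/27 ≈ -1.0741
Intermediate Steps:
D(j) = 4*j² (D(j) = (2*j)² = 4*j²)
((16 - 3) + D(-2))/(-2 - 25) = ((16 - 3) + 4*(-2)²)/(-2 - 25) = (13 + 4*4)/(-27) = -(13 + 16)/27 = -1/27*29 = -29/27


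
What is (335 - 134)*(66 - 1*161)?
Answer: -19095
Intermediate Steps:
(335 - 134)*(66 - 1*161) = 201*(66 - 161) = 201*(-95) = -19095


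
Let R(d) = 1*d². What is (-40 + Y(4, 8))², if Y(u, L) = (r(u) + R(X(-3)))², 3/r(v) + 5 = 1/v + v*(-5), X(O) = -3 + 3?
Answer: 1896079936/1185921 ≈ 1598.8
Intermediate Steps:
X(O) = 0
r(v) = 3/(-5 + 1/v - 5*v) (r(v) = 3/(-5 + (1/v + v*(-5))) = 3/(-5 + (1/v - 5*v)) = 3/(-5 + 1/v - 5*v))
R(d) = d²
Y(u, L) = 9*u²/(-1 + 5*u + 5*u²)² (Y(u, L) = (-3*u/(-1 + 5*u + 5*u²) + 0²)² = (-3*u/(-1 + 5*u + 5*u²) + 0)² = (-3*u/(-1 + 5*u + 5*u²))² = 9*u²/(-1 + 5*u + 5*u²)²)
(-40 + Y(4, 8))² = (-40 + 9*4²/(-1 + 5*4 + 5*4²)²)² = (-40 + 9*16/(-1 + 20 + 5*16)²)² = (-40 + 9*16/(-1 + 20 + 80)²)² = (-40 + 9*16/99²)² = (-40 + 9*16*(1/9801))² = (-40 + 16/1089)² = (-43544/1089)² = 1896079936/1185921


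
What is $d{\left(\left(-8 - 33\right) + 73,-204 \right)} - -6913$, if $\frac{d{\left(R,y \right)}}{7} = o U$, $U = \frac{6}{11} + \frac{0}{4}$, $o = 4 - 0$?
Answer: $\frac{76211}{11} \approx 6928.3$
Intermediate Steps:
$o = 4$ ($o = 4 + 0 = 4$)
$U = \frac{6}{11}$ ($U = 6 \cdot \frac{1}{11} + 0 \cdot \frac{1}{4} = \frac{6}{11} + 0 = \frac{6}{11} \approx 0.54545$)
$d{\left(R,y \right)} = \frac{168}{11}$ ($d{\left(R,y \right)} = 7 \cdot 4 \cdot \frac{6}{11} = 7 \cdot \frac{24}{11} = \frac{168}{11}$)
$d{\left(\left(-8 - 33\right) + 73,-204 \right)} - -6913 = \frac{168}{11} - -6913 = \frac{168}{11} + 6913 = \frac{76211}{11}$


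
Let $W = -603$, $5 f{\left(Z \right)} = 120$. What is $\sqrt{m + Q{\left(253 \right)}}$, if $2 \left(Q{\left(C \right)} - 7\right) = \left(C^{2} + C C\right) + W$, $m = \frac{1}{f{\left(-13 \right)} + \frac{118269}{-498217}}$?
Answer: $\frac{\sqrt{729000864294241830}}{3382554} \approx 252.42$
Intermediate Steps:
$f{\left(Z \right)} = 24$ ($f{\left(Z \right)} = \frac{1}{5} \cdot 120 = 24$)
$m = \frac{498217}{11838939}$ ($m = \frac{1}{24 + \frac{118269}{-498217}} = \frac{1}{24 + 118269 \left(- \frac{1}{498217}\right)} = \frac{1}{24 - \frac{118269}{498217}} = \frac{1}{\frac{11838939}{498217}} = \frac{498217}{11838939} \approx 0.042083$)
$Q{\left(C \right)} = - \frac{589}{2} + C^{2}$ ($Q{\left(C \right)} = 7 + \frac{\left(C^{2} + C C\right) - 603}{2} = 7 + \frac{\left(C^{2} + C^{2}\right) - 603}{2} = 7 + \frac{2 C^{2} - 603}{2} = 7 + \frac{-603 + 2 C^{2}}{2} = 7 + \left(- \frac{603}{2} + C^{2}\right) = - \frac{589}{2} + C^{2}$)
$\sqrt{m + Q{\left(253 \right)}} = \sqrt{\frac{498217}{11838939} - \left(\frac{589}{2} - 253^{2}\right)} = \sqrt{\frac{498217}{11838939} + \left(- \frac{589}{2} + 64009\right)} = \sqrt{\frac{498217}{11838939} + \frac{127429}{2}} = \sqrt{\frac{1508625154265}{23677878}} = \frac{\sqrt{729000864294241830}}{3382554}$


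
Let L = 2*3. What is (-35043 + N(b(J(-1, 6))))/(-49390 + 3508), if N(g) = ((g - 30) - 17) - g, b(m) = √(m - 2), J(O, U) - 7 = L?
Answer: 17545/22941 ≈ 0.76479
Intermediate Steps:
L = 6
J(O, U) = 13 (J(O, U) = 7 + 6 = 13)
b(m) = √(-2 + m)
N(g) = -47 (N(g) = ((-30 + g) - 17) - g = (-47 + g) - g = -47)
(-35043 + N(b(J(-1, 6))))/(-49390 + 3508) = (-35043 - 47)/(-49390 + 3508) = -35090/(-45882) = -35090*(-1/45882) = 17545/22941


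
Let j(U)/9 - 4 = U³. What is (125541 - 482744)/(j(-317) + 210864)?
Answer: 357203/286484217 ≈ 0.0012469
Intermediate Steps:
j(U) = 36 + 9*U³
(125541 - 482744)/(j(-317) + 210864) = (125541 - 482744)/((36 + 9*(-317)³) + 210864) = -357203/((36 + 9*(-31855013)) + 210864) = -357203/((36 - 286695117) + 210864) = -357203/(-286695081 + 210864) = -357203/(-286484217) = -357203*(-1/286484217) = 357203/286484217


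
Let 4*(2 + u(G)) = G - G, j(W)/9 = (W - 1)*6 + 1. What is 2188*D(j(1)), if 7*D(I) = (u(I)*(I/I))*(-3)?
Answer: 13128/7 ≈ 1875.4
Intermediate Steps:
j(W) = -45 + 54*W (j(W) = 9*((W - 1)*6 + 1) = 9*((-1 + W)*6 + 1) = 9*((-6 + 6*W) + 1) = 9*(-5 + 6*W) = -45 + 54*W)
u(G) = -2 (u(G) = -2 + (G - G)/4 = -2 + (¼)*0 = -2 + 0 = -2)
D(I) = 6/7 (D(I) = (-2*I/I*(-3))/7 = (-2*1*(-3))/7 = (-2*(-3))/7 = (⅐)*6 = 6/7)
2188*D(j(1)) = 2188*(6/7) = 13128/7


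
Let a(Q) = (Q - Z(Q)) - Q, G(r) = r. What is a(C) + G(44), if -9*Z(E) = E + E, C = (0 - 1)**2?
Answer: 398/9 ≈ 44.222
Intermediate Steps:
C = 1 (C = (-1)**2 = 1)
Z(E) = -2*E/9 (Z(E) = -(E + E)/9 = -2*E/9)
a(Q) = 2*Q/9 (a(Q) = (Q - (-2)*Q/9) - Q = (Q + 2*Q/9) - Q = 11*Q/9 - Q = 2*Q/9)
a(C) + G(44) = (2/9)*1 + 44 = 2/9 + 44 = 398/9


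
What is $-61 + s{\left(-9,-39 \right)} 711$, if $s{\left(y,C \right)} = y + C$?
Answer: $-34189$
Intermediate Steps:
$s{\left(y,C \right)} = C + y$
$-61 + s{\left(-9,-39 \right)} 711 = -61 + \left(-39 - 9\right) 711 = -61 - 34128 = -34189$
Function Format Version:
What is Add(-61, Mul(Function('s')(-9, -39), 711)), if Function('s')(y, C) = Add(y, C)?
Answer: -34189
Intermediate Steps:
Function('s')(y, C) = Add(C, y)
Add(-61, Mul(Function('s')(-9, -39), 711)) = Add(-61, Mul(Add(-39, -9), 711)) = Add(-61, Mul(-48, 711)) = Add(-61, -34128) = -34189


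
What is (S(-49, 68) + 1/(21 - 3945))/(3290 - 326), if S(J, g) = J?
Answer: -192277/11630736 ≈ -0.016532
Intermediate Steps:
(S(-49, 68) + 1/(21 - 3945))/(3290 - 326) = (-49 + 1/(21 - 3945))/(3290 - 326) = (-49 + 1/(-3924))/2964 = (-49 - 1/3924)*(1/2964) = -192277/3924*1/2964 = -192277/11630736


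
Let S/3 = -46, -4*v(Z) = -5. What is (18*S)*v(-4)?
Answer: -3105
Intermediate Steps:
v(Z) = 5/4 (v(Z) = -¼*(-5) = 5/4)
S = -138 (S = 3*(-46) = -138)
(18*S)*v(-4) = (18*(-138))*(5/4) = -2484*5/4 = -3105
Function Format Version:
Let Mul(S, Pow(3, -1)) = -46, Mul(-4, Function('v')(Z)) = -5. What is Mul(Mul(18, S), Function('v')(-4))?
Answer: -3105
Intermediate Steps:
Function('v')(Z) = Rational(5, 4) (Function('v')(Z) = Mul(Rational(-1, 4), -5) = Rational(5, 4))
S = -138 (S = Mul(3, -46) = -138)
Mul(Mul(18, S), Function('v')(-4)) = Mul(Mul(18, -138), Rational(5, 4)) = Mul(-2484, Rational(5, 4)) = -3105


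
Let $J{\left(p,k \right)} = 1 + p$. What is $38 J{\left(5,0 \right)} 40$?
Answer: $9120$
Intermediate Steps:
$38 J{\left(5,0 \right)} 40 = 38 \left(1 + 5\right) 40 = 38 \cdot 6 \cdot 40 = 228 \cdot 40 = 9120$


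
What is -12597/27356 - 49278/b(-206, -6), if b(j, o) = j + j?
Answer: 335714751/2817668 ≈ 119.15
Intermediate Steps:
b(j, o) = 2*j
-12597/27356 - 49278/b(-206, -6) = -12597/27356 - 49278/(2*(-206)) = -12597*1/27356 - 49278/(-412) = -12597/27356 - 49278*(-1/412) = -12597/27356 + 24639/206 = 335714751/2817668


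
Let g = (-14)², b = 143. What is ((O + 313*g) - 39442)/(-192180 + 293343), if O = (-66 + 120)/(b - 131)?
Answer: 14607/67442 ≈ 0.21659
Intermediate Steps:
g = 196
O = 9/2 (O = (-66 + 120)/(143 - 131) = 54/12 = 54*(1/12) = 9/2 ≈ 4.5000)
((O + 313*g) - 39442)/(-192180 + 293343) = ((9/2 + 313*196) - 39442)/(-192180 + 293343) = ((9/2 + 61348) - 39442)/101163 = (122705/2 - 39442)*(1/101163) = (43821/2)*(1/101163) = 14607/67442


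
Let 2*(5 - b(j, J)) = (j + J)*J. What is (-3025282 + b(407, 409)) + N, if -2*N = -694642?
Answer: -2844828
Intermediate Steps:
N = 347321 (N = -½*(-694642) = 347321)
b(j, J) = 5 - J*(J + j)/2 (b(j, J) = 5 - (j + J)*J/2 = 5 - (J + j)*J/2 = 5 - J*(J + j)/2)
(-3025282 + b(407, 409)) + N = (-3025282 + (5 - ½*409² - ½*409*407)) + 347321 = (-3025282 + (5 - ½*167281 - 166463/2)) + 347321 = (-3025282 + (5 - 167281/2 - 166463/2)) + 347321 = (-3025282 - 166867) + 347321 = -3192149 + 347321 = -2844828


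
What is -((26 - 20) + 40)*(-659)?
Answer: 30314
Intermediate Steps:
-((26 - 20) + 40)*(-659) = -(6 + 40)*(-659) = -1*46*(-659) = -46*(-659) = 30314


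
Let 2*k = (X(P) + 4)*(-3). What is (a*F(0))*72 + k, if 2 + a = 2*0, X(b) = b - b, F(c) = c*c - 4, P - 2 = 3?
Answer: 570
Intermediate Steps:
P = 5 (P = 2 + 3 = 5)
F(c) = -4 + c² (F(c) = c² - 4 = -4 + c²)
X(b) = 0
a = -2 (a = -2 + 2*0 = -2 + 0 = -2)
k = -6 (k = ((0 + 4)*(-3))/2 = (4*(-3))/2 = (½)*(-12) = -6)
(a*F(0))*72 + k = -2*(-4 + 0²)*72 - 6 = -2*(-4 + 0)*72 - 6 = -2*(-4)*72 - 6 = 8*72 - 6 = 576 - 6 = 570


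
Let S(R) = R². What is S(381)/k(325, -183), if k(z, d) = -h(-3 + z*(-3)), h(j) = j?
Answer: 48387/326 ≈ 148.43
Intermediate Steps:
k(z, d) = 3 + 3*z (k(z, d) = -(-3 + z*(-3)) = -(-3 - 3*z) = 3 + 3*z)
S(381)/k(325, -183) = 381²/(3 + 3*325) = 145161/(3 + 975) = 145161/978 = 145161*(1/978) = 48387/326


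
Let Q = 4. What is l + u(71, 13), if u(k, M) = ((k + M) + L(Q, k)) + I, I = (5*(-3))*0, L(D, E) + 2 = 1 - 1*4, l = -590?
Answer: -511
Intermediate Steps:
L(D, E) = -5 (L(D, E) = -2 + (1 - 1*4) = -2 + (1 - 4) = -2 - 3 = -5)
I = 0 (I = -15*0 = 0)
u(k, M) = -5 + M + k (u(k, M) = ((k + M) - 5) + 0 = ((M + k) - 5) + 0 = (-5 + M + k) + 0 = -5 + M + k)
l + u(71, 13) = -590 + (-5 + 13 + 71) = -590 + 79 = -511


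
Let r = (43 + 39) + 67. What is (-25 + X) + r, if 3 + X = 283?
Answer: 404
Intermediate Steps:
X = 280 (X = -3 + 283 = 280)
r = 149 (r = 82 + 67 = 149)
(-25 + X) + r = (-25 + 280) + 149 = 255 + 149 = 404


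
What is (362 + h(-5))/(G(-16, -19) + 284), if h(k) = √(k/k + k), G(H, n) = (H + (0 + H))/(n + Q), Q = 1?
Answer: 1629/1286 + 9*I/1286 ≈ 1.2667 + 0.0069984*I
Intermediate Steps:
G(H, n) = 2*H/(1 + n) (G(H, n) = (H + (0 + H))/(n + 1) = (H + H)/(1 + n) = (2*H)/(1 + n) = 2*H/(1 + n))
h(k) = √(1 + k)
(362 + h(-5))/(G(-16, -19) + 284) = (362 + √(1 - 5))/(2*(-16)/(1 - 19) + 284) = (362 + √(-4))/(2*(-16)/(-18) + 284) = (362 + 2*I)/(2*(-16)*(-1/18) + 284) = (362 + 2*I)/(16/9 + 284) = (362 + 2*I)/(2572/9) = (362 + 2*I)*(9/2572) = 1629/1286 + 9*I/1286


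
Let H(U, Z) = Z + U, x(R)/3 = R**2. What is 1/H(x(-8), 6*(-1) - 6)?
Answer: 1/180 ≈ 0.0055556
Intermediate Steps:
x(R) = 3*R**2
H(U, Z) = U + Z
1/H(x(-8), 6*(-1) - 6) = 1/(3*(-8)**2 + (6*(-1) - 6)) = 1/(3*64 + (-6 - 6)) = 1/(192 - 12) = 1/180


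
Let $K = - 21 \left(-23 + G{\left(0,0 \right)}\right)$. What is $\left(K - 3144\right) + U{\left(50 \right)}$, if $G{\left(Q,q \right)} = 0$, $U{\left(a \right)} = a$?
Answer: $-2611$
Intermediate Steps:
$K = 483$ ($K = - 21 \left(-23 + 0\right) = \left(-21\right) \left(-23\right) = 483$)
$\left(K - 3144\right) + U{\left(50 \right)} = \left(483 - 3144\right) + 50 = -2661 + 50 = -2611$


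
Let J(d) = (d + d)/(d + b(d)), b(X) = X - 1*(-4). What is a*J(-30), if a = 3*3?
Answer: 135/14 ≈ 9.6429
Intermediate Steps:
b(X) = 4 + X (b(X) = X + 4 = 4 + X)
J(d) = 2*d/(4 + 2*d) (J(d) = (d + d)/(d + (4 + d)) = (2*d)/(4 + 2*d) = 2*d/(4 + 2*d))
a = 9
a*J(-30) = 9*(-30/(2 - 30)) = 9*(-30/(-28)) = 9*(-30*(-1/28)) = 9*(15/14) = 135/14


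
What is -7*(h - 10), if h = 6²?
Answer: -182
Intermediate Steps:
h = 36
-7*(h - 10) = -7*(36 - 10) = -7*26 = -182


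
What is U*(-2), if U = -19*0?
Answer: 0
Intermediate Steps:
U = 0
U*(-2) = 0*(-2) = 0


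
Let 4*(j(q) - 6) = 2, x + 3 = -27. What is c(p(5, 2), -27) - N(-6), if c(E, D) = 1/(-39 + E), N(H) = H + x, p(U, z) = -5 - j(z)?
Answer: 3634/101 ≈ 35.980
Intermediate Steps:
x = -30 (x = -3 - 27 = -30)
j(q) = 13/2 (j(q) = 6 + (1/4)*2 = 6 + 1/2 = 13/2)
p(U, z) = -23/2 (p(U, z) = -5 - 1*13/2 = -5 - 13/2 = -23/2)
N(H) = -30 + H (N(H) = H - 30 = -30 + H)
c(p(5, 2), -27) - N(-6) = 1/(-39 - 23/2) - (-30 - 6) = 1/(-101/2) - 1*(-36) = -2/101 + 36 = 3634/101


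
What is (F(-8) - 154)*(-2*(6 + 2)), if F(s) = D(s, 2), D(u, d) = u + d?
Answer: 2560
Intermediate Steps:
D(u, d) = d + u
F(s) = 2 + s
(F(-8) - 154)*(-2*(6 + 2)) = ((2 - 8) - 154)*(-2*(6 + 2)) = (-6 - 154)*(-2*8) = -160*(-16) = 2560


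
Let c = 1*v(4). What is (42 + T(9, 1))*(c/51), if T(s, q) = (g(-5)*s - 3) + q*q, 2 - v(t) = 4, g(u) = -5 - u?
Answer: -80/51 ≈ -1.5686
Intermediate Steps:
v(t) = -2 (v(t) = 2 - 1*4 = 2 - 4 = -2)
T(s, q) = -3 + q² (T(s, q) = ((-5 - 1*(-5))*s - 3) + q*q = ((-5 + 5)*s - 3) + q² = (0*s - 3) + q² = (0 - 3) + q² = -3 + q²)
c = -2 (c = 1*(-2) = -2)
(42 + T(9, 1))*(c/51) = (42 + (-3 + 1²))*(-2/51) = (42 + (-3 + 1))*(-2*1/51) = (42 - 2)*(-2/51) = 40*(-2/51) = -80/51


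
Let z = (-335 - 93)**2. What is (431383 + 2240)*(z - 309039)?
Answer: -54573622665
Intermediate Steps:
z = 183184 (z = (-428)**2 = 183184)
(431383 + 2240)*(z - 309039) = (431383 + 2240)*(183184 - 309039) = 433623*(-125855) = -54573622665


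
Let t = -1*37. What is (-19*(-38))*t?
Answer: -26714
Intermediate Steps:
t = -37
(-19*(-38))*t = -19*(-38)*(-37) = 722*(-37) = -26714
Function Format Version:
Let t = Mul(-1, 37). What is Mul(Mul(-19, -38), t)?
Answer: -26714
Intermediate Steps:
t = -37
Mul(Mul(-19, -38), t) = Mul(Mul(-19, -38), -37) = Mul(722, -37) = -26714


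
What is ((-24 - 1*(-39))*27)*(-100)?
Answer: -40500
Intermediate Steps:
((-24 - 1*(-39))*27)*(-100) = ((-24 + 39)*27)*(-100) = (15*27)*(-100) = 405*(-100) = -40500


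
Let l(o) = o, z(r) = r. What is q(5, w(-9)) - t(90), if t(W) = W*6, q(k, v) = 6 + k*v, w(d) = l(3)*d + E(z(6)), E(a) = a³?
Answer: 411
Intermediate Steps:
w(d) = 216 + 3*d (w(d) = 3*d + 6³ = 3*d + 216 = 216 + 3*d)
t(W) = 6*W
q(5, w(-9)) - t(90) = (6 + 5*(216 + 3*(-9))) - 6*90 = (6 + 5*(216 - 27)) - 1*540 = (6 + 5*189) - 540 = (6 + 945) - 540 = 951 - 540 = 411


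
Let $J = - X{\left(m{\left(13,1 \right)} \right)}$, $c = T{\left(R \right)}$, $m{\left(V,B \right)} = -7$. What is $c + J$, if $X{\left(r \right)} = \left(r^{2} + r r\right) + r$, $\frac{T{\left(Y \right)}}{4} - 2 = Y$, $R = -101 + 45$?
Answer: $-307$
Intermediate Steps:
$R = -56$
$T{\left(Y \right)} = 8 + 4 Y$
$c = -216$ ($c = 8 + 4 \left(-56\right) = 8 - 224 = -216$)
$X{\left(r \right)} = r + 2 r^{2}$ ($X{\left(r \right)} = \left(r^{2} + r^{2}\right) + r = 2 r^{2} + r = r + 2 r^{2}$)
$J = -91$ ($J = - \left(-7\right) \left(1 + 2 \left(-7\right)\right) = - \left(-7\right) \left(1 - 14\right) = - \left(-7\right) \left(-13\right) = \left(-1\right) 91 = -91$)
$c + J = -216 - 91 = -307$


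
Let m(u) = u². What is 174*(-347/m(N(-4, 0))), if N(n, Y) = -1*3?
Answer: -20126/3 ≈ -6708.7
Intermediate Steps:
N(n, Y) = -3
174*(-347/m(N(-4, 0))) = 174*(-347/((-3)²)) = 174*(-347/9) = -20126/3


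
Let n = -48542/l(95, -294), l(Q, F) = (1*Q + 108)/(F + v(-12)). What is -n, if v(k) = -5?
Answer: -14514058/203 ≈ -71498.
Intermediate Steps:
l(Q, F) = (108 + Q)/(-5 + F) (l(Q, F) = (1*Q + 108)/(F - 5) = (Q + 108)/(-5 + F) = (108 + Q)/(-5 + F))
n = 14514058/203 (n = -48542*(-5 - 294)/(108 + 95) = -48542/(203/(-299)) = -48542/((-1/299*203)) = -48542/(-203/299) = -48542*(-299/203) = 14514058/203 ≈ 71498.)
-n = -1*14514058/203 = -14514058/203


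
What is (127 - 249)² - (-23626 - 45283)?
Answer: 83793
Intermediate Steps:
(127 - 249)² - (-23626 - 45283) = (-122)² - 1*(-68909) = 14884 + 68909 = 83793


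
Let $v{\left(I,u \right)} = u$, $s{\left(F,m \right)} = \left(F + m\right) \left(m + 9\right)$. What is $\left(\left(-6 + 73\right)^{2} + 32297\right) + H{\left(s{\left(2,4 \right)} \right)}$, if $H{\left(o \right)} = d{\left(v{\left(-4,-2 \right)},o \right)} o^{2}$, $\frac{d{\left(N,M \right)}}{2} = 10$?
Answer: $158466$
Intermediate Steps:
$s{\left(F,m \right)} = \left(9 + m\right) \left(F + m\right)$ ($s{\left(F,m \right)} = \left(F + m\right) \left(9 + m\right) = \left(9 + m\right) \left(F + m\right)$)
$d{\left(N,M \right)} = 20$ ($d{\left(N,M \right)} = 2 \cdot 10 = 20$)
$H{\left(o \right)} = 20 o^{2}$
$\left(\left(-6 + 73\right)^{2} + 32297\right) + H{\left(s{\left(2,4 \right)} \right)} = \left(\left(-6 + 73\right)^{2} + 32297\right) + 20 \left(4^{2} + 9 \cdot 2 + 9 \cdot 4 + 2 \cdot 4\right)^{2} = \left(67^{2} + 32297\right) + 20 \left(16 + 18 + 36 + 8\right)^{2} = \left(4489 + 32297\right) + 20 \cdot 78^{2} = 36786 + 20 \cdot 6084 = 36786 + 121680 = 158466$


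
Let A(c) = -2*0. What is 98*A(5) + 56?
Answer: 56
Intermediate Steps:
A(c) = 0
98*A(5) + 56 = 98*0 + 56 = 0 + 56 = 56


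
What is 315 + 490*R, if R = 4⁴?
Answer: 125755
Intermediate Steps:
R = 256
315 + 490*R = 315 + 490*256 = 315 + 125440 = 125755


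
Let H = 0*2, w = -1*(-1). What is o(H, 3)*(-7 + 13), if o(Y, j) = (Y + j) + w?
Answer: 24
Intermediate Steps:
w = 1
H = 0
o(Y, j) = 1 + Y + j (o(Y, j) = (Y + j) + 1 = 1 + Y + j)
o(H, 3)*(-7 + 13) = (1 + 0 + 3)*(-7 + 13) = 4*6 = 24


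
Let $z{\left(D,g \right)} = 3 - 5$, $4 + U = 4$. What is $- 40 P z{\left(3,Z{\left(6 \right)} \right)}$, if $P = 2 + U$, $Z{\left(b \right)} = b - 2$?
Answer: $160$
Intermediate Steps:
$U = 0$ ($U = -4 + 4 = 0$)
$Z{\left(b \right)} = -2 + b$
$z{\left(D,g \right)} = -2$
$P = 2$ ($P = 2 + 0 = 2$)
$- 40 P z{\left(3,Z{\left(6 \right)} \right)} = - 40 \cdot 2 \left(-2\right) = \left(-40\right) \left(-4\right) = 160$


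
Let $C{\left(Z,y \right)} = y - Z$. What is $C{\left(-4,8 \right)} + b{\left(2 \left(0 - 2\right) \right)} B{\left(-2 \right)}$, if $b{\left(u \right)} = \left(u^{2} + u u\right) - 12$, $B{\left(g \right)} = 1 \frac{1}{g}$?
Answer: $2$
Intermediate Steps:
$B{\left(g \right)} = \frac{1}{g}$
$b{\left(u \right)} = -12 + 2 u^{2}$ ($b{\left(u \right)} = \left(u^{2} + u^{2}\right) - 12 = 2 u^{2} - 12 = -12 + 2 u^{2}$)
$C{\left(-4,8 \right)} + b{\left(2 \left(0 - 2\right) \right)} B{\left(-2 \right)} = \left(8 - -4\right) + \frac{-12 + 2 \left(2 \left(0 - 2\right)\right)^{2}}{-2} = \left(8 + 4\right) + \left(-12 + 2 \left(2 \left(-2\right)\right)^{2}\right) \left(- \frac{1}{2}\right) = 12 + \left(-12 + 2 \left(-4\right)^{2}\right) \left(- \frac{1}{2}\right) = 12 + \left(-12 + 2 \cdot 16\right) \left(- \frac{1}{2}\right) = 12 + \left(-12 + 32\right) \left(- \frac{1}{2}\right) = 12 + 20 \left(- \frac{1}{2}\right) = 12 - 10 = 2$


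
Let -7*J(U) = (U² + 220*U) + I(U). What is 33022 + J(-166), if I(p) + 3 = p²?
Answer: 212565/7 ≈ 30366.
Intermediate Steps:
I(p) = -3 + p²
J(U) = 3/7 - 220*U/7 - 2*U²/7 (J(U) = -((U² + 220*U) + (-3 + U²))/7 = -(-3 + 2*U² + 220*U)/7 = 3/7 - 220*U/7 - 2*U²/7)
33022 + J(-166) = 33022 + (3/7 - 220/7*(-166) - 2/7*(-166)²) = 33022 + (3/7 + 36520/7 - 2/7*27556) = 33022 + (3/7 + 36520/7 - 55112/7) = 33022 - 18589/7 = 212565/7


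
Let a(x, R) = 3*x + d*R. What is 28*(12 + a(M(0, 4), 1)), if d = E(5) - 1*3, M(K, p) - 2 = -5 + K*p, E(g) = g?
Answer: 140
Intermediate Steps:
M(K, p) = -3 + K*p (M(K, p) = 2 + (-5 + K*p) = -3 + K*p)
d = 2 (d = 5 - 1*3 = 5 - 3 = 2)
a(x, R) = 2*R + 3*x (a(x, R) = 3*x + 2*R = 2*R + 3*x)
28*(12 + a(M(0, 4), 1)) = 28*(12 + (2*1 + 3*(-3 + 0*4))) = 28*(12 + (2 + 3*(-3 + 0))) = 28*(12 + (2 + 3*(-3))) = 28*(12 + (2 - 9)) = 28*(12 - 7) = 28*5 = 140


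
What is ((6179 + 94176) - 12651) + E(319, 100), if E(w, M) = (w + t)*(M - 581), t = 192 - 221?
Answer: -51786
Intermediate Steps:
t = -29
E(w, M) = (-581 + M)*(-29 + w) (E(w, M) = (w - 29)*(M - 581) = (-29 + w)*(-581 + M) = (-581 + M)*(-29 + w))
((6179 + 94176) - 12651) + E(319, 100) = ((6179 + 94176) - 12651) + (16849 - 581*319 - 29*100 + 100*319) = (100355 - 12651) + (16849 - 185339 - 2900 + 31900) = 87704 - 139490 = -51786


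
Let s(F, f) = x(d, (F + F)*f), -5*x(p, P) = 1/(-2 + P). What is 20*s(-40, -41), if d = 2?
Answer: -2/1639 ≈ -0.0012203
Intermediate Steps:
x(p, P) = -1/(5*(-2 + P))
s(F, f) = -1/(-10 + 10*F*f) (s(F, f) = -1/(-10 + 5*((F + F)*f)) = -1/(-10 + 5*((2*F)*f)) = -1/(-10 + 5*(2*F*f)) = -1/(-10 + 10*F*f))
20*s(-40, -41) = 20*(-1/(-10 + 10*(-40)*(-41))) = 20*(-1/(-10 + 16400)) = 20*(-1/16390) = -2/1639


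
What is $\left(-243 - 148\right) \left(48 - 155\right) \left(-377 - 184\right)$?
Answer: $-23470557$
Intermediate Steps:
$\left(-243 - 148\right) \left(48 - 155\right) \left(-377 - 184\right) = \left(-391\right) \left(-107\right) \left(-561\right) = 41837 \left(-561\right) = -23470557$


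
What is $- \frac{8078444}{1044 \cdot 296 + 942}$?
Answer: $- \frac{4039222}{154983} \approx -26.062$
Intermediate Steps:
$- \frac{8078444}{1044 \cdot 296 + 942} = - \frac{8078444}{309024 + 942} = - \frac{8078444}{309966} = \left(-8078444\right) \frac{1}{309966} = - \frac{4039222}{154983}$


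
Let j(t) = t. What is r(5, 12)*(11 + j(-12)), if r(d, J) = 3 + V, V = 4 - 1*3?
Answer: -4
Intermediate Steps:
V = 1 (V = 4 - 3 = 1)
r(d, J) = 4 (r(d, J) = 3 + 1 = 4)
r(5, 12)*(11 + j(-12)) = 4*(11 - 12) = 4*(-1) = -4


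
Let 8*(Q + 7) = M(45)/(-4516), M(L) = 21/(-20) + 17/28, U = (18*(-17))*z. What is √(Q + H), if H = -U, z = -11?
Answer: I*√337070143666235/316120 ≈ 58.078*I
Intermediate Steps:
U = 3366 (U = (18*(-17))*(-11) = -306*(-11) = 3366)
M(L) = -31/70 (M(L) = 21*(-1/20) + 17*(1/28) = -21/20 + 17/28 = -31/70)
Q = -17702689/2528960 (Q = -7 + (-31/70/(-4516))/8 = -7 + (-31/70*(-1/4516))/8 = -7 + (⅛)*(31/316120) = -7 + 31/2528960 = -17702689/2528960 ≈ -7.0000)
H = -3366 (H = -1*3366 = -3366)
√(Q + H) = √(-17702689/2528960 - 3366) = √(-8530182049/2528960) = I*√337070143666235/316120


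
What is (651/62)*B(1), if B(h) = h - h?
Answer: 0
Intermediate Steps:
B(h) = 0
(651/62)*B(1) = (651/62)*0 = (651*(1/62))*0 = (21/2)*0 = 0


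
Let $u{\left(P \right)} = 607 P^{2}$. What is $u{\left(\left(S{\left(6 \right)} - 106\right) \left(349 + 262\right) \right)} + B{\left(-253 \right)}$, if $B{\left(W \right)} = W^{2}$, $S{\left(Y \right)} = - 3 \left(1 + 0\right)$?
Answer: $2692304132216$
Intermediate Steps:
$S{\left(Y \right)} = -3$ ($S{\left(Y \right)} = \left(-3\right) 1 = -3$)
$u{\left(\left(S{\left(6 \right)} - 106\right) \left(349 + 262\right) \right)} + B{\left(-253 \right)} = 607 \left(\left(-3 - 106\right) \left(349 + 262\right)\right)^{2} + \left(-253\right)^{2} = 607 \left(\left(-109\right) 611\right)^{2} + 64009 = 607 \left(-66599\right)^{2} + 64009 = 607 \cdot 4435426801 + 64009 = 2692304068207 + 64009 = 2692304132216$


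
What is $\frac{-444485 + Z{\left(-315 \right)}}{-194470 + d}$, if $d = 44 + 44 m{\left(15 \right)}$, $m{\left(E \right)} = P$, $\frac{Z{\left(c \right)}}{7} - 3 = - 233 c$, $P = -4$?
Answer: $- \frac{69301}{194602} \approx -0.35612$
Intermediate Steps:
$Z{\left(c \right)} = 21 - 1631 c$ ($Z{\left(c \right)} = 21 + 7 \left(- 233 c\right) = 21 - 1631 c$)
$m{\left(E \right)} = -4$
$d = -132$ ($d = 44 + 44 \left(-4\right) = 44 - 176 = -132$)
$\frac{-444485 + Z{\left(-315 \right)}}{-194470 + d} = \frac{-444485 + \left(21 - -513765\right)}{-194470 - 132} = \frac{-444485 + \left(21 + 513765\right)}{-194602} = \left(-444485 + 513786\right) \left(- \frac{1}{194602}\right) = 69301 \left(- \frac{1}{194602}\right) = - \frac{69301}{194602}$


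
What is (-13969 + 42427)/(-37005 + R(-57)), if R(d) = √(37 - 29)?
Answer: -1053088290/1369370017 - 56916*√2/1369370017 ≈ -0.76909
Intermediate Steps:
R(d) = 2*√2 (R(d) = √8 = 2*√2)
(-13969 + 42427)/(-37005 + R(-57)) = (-13969 + 42427)/(-37005 + 2*√2) = 28458/(-37005 + 2*√2)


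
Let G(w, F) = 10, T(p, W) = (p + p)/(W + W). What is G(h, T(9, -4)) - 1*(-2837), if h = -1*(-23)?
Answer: 2847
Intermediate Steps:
T(p, W) = p/W (T(p, W) = (2*p)/((2*W)) = (2*p)*(1/(2*W)) = p/W)
h = 23
G(h, T(9, -4)) - 1*(-2837) = 10 - 1*(-2837) = 10 + 2837 = 2847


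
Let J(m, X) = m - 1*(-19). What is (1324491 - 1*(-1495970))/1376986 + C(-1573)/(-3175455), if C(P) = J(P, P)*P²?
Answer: 1767871706921677/1457519026210 ≈ 1212.9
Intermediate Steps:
J(m, X) = 19 + m (J(m, X) = m + 19 = 19 + m)
C(P) = P²*(19 + P) (C(P) = (19 + P)*P² = P²*(19 + P))
(1324491 - 1*(-1495970))/1376986 + C(-1573)/(-3175455) = (1324491 - 1*(-1495970))/1376986 + ((-1573)²*(19 - 1573))/(-3175455) = (1324491 + 1495970)*(1/1376986) + (2474329*(-1554))*(-1/3175455) = 2820461*(1/1376986) - 3845107266*(-1/3175455) = 2820461/1376986 + 1281702422/1058485 = 1767871706921677/1457519026210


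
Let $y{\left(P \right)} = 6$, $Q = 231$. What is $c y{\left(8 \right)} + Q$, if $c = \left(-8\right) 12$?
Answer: $-345$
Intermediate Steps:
$c = -96$
$c y{\left(8 \right)} + Q = \left(-96\right) 6 + 231 = -576 + 231 = -345$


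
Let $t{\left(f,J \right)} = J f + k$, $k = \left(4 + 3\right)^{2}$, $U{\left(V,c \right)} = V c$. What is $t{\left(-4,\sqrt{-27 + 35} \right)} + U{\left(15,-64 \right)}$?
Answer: $-911 - 8 \sqrt{2} \approx -922.31$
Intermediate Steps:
$k = 49$ ($k = 7^{2} = 49$)
$t{\left(f,J \right)} = 49 + J f$ ($t{\left(f,J \right)} = J f + 49 = 49 + J f$)
$t{\left(-4,\sqrt{-27 + 35} \right)} + U{\left(15,-64 \right)} = \left(49 + \sqrt{-27 + 35} \left(-4\right)\right) + 15 \left(-64\right) = \left(49 + \sqrt{8} \left(-4\right)\right) - 960 = \left(49 + 2 \sqrt{2} \left(-4\right)\right) - 960 = \left(49 - 8 \sqrt{2}\right) - 960 = -911 - 8 \sqrt{2}$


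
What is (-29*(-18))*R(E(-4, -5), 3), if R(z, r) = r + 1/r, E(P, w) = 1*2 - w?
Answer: 1740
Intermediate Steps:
E(P, w) = 2 - w
(-29*(-18))*R(E(-4, -5), 3) = (-29*(-18))*(3 + 1/3) = 522*(3 + ⅓) = 522*(10/3) = 1740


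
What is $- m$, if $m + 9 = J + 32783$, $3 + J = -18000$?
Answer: $-14771$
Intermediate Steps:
$J = -18003$ ($J = -3 - 18000 = -18003$)
$m = 14771$ ($m = -9 + \left(-18003 + 32783\right) = -9 + 14780 = 14771$)
$- m = \left(-1\right) 14771 = -14771$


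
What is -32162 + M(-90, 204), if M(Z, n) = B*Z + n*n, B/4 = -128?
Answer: 55534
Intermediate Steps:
B = -512 (B = 4*(-128) = -512)
M(Z, n) = n**2 - 512*Z (M(Z, n) = -512*Z + n*n = -512*Z + n**2 = n**2 - 512*Z)
-32162 + M(-90, 204) = -32162 + (204**2 - 512*(-90)) = -32162 + (41616 + 46080) = -32162 + 87696 = 55534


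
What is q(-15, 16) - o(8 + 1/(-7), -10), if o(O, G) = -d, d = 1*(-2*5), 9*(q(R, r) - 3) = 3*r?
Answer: -5/3 ≈ -1.6667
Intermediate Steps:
q(R, r) = 3 + r/3 (q(R, r) = 3 + (3*r)/9 = 3 + r/3)
d = -10 (d = 1*(-10) = -10)
o(O, G) = 10 (o(O, G) = -1*(-10) = 10)
q(-15, 16) - o(8 + 1/(-7), -10) = (3 + (⅓)*16) - 1*10 = (3 + 16/3) - 10 = 25/3 - 10 = -5/3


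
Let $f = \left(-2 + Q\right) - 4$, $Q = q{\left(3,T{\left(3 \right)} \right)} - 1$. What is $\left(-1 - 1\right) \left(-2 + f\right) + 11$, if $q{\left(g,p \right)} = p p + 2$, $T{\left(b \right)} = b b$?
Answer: $-137$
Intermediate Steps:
$T{\left(b \right)} = b^{2}$
$q{\left(g,p \right)} = 2 + p^{2}$ ($q{\left(g,p \right)} = p^{2} + 2 = 2 + p^{2}$)
$Q = 82$ ($Q = \left(2 + \left(3^{2}\right)^{2}\right) - 1 = \left(2 + 9^{2}\right) - 1 = \left(2 + 81\right) - 1 = 83 - 1 = 82$)
$f = 76$ ($f = \left(-2 + 82\right) - 4 = 80 - 4 = 76$)
$\left(-1 - 1\right) \left(-2 + f\right) + 11 = \left(-1 - 1\right) \left(-2 + 76\right) + 11 = \left(-2\right) 74 + 11 = -148 + 11 = -137$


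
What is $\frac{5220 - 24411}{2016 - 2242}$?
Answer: $\frac{19191}{226} \approx 84.916$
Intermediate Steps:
$\frac{5220 - 24411}{2016 - 2242} = - \frac{19191}{-226} = \left(-19191\right) \left(- \frac{1}{226}\right) = \frac{19191}{226}$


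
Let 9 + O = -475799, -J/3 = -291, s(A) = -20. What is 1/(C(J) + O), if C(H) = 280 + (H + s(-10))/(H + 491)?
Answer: -1364/648619339 ≈ -2.1029e-6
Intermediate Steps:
J = 873 (J = -3*(-291) = 873)
C(H) = 280 + (-20 + H)/(491 + H) (C(H) = 280 + (H - 20)/(H + 491) = 280 + (-20 + H)/(491 + H))
O = -475808 (O = -9 - 475799 = -475808)
1/(C(J) + O) = 1/((137460 + 281*873)/(491 + 873) - 475808) = 1/((137460 + 245313)/1364 - 475808) = 1/((1/1364)*382773 - 475808) = 1/(382773/1364 - 475808) = 1/(-648619339/1364) = -1364/648619339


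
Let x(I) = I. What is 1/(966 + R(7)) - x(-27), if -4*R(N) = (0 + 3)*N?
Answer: 103765/3843 ≈ 27.001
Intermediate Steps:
R(N) = -3*N/4 (R(N) = -(0 + 3)*N/4 = -3*N/4)
1/(966 + R(7)) - x(-27) = 1/(966 - ¾*7) - 1*(-27) = 1/(966 - 21/4) + 27 = 1/(3843/4) + 27 = 4/3843 + 27 = 103765/3843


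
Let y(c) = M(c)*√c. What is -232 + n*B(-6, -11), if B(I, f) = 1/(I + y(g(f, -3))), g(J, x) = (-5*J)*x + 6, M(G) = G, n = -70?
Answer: 2*(-18444*√159 + 661*I)/(3*(-2*I + 53*√159)) ≈ -232.0 - 0.034914*I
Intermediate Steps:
g(J, x) = 6 - 5*J*x (g(J, x) = -5*J*x + 6 = 6 - 5*J*x)
y(c) = c^(3/2) (y(c) = c*√c = c^(3/2))
B(I, f) = 1/(I + (6 + 15*f)^(3/2)) (B(I, f) = 1/(I + (6 - 5*f*(-3))^(3/2)) = 1/(I + (6 + 15*f)^(3/2)))
-232 + n*B(-6, -11) = -232 - 70/(-6 + 3*√3*(2 + 5*(-11))^(3/2)) = -232 - 70/(-6 + 3*√3*(2 - 55)^(3/2)) = -232 - 70/(-6 + 3*√3*(-53)^(3/2)) = -232 - 70/(-6 + 3*√3*(-53*I*√53)) = -232 - 70/(-6 - 159*I*√159)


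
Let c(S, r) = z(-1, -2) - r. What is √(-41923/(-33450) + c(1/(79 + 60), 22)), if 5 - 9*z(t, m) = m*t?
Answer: I*√101513614/2230 ≈ 4.5181*I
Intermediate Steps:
z(t, m) = 5/9 - m*t/9
c(S, r) = ⅓ - r (c(S, r) = (5/9 - ⅑*(-2)*(-1)) - r = (5/9 - 2/9) - r = ⅓ - r)
√(-41923/(-33450) + c(1/(79 + 60), 22)) = √(-41923/(-33450) + (⅓ - 1*22)) = √(-41923*(-1/33450) + (⅓ - 22)) = √(41923/33450 - 65/3) = √(-227609/11150) = I*√101513614/2230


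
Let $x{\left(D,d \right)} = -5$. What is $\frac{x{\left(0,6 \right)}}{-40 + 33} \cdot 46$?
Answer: $\frac{230}{7} \approx 32.857$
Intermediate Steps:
$\frac{x{\left(0,6 \right)}}{-40 + 33} \cdot 46 = \frac{1}{-40 + 33} \left(-5\right) 46 = \frac{1}{-7} \left(-5\right) 46 = \left(- \frac{1}{7}\right) \left(-5\right) 46 = \frac{5}{7} \cdot 46 = \frac{230}{7}$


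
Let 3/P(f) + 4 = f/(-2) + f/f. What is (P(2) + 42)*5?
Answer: 825/4 ≈ 206.25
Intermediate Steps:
P(f) = 3/(-3 - f/2) (P(f) = 3/(-4 + (f/(-2) + f/f)) = 3/(-4 + (f*(-1/2) + 1)) = 3/(-4 + (-f/2 + 1)) = 3/(-4 + (1 - f/2)) = 3/(-3 - f/2))
(P(2) + 42)*5 = (-6/(6 + 2) + 42)*5 = (-6/8 + 42)*5 = (-6*1/8 + 42)*5 = (-3/4 + 42)*5 = (165/4)*5 = 825/4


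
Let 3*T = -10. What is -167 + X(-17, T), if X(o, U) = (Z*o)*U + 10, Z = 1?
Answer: -301/3 ≈ -100.33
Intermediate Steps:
T = -10/3 (T = (⅓)*(-10) = -10/3 ≈ -3.3333)
X(o, U) = 10 + U*o (X(o, U) = (1*o)*U + 10 = o*U + 10 = U*o + 10 = 10 + U*o)
-167 + X(-17, T) = -167 + (10 - 10/3*(-17)) = -167 + (10 + 170/3) = -167 + 200/3 = -301/3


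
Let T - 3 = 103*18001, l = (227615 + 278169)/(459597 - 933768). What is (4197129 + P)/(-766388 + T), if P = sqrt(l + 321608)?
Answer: 4197129/1087718 + 2*sqrt(4519343988356154)/257882165889 ≈ 3.8592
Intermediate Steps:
l = -505784/474171 (l = 505784/(-474171) = 505784*(-1/474171) = -505784/474171 ≈ -1.0667)
T = 1854106 (T = 3 + 103*18001 = 3 + 1854103 = 1854106)
P = 4*sqrt(4519343988356154)/474171 (P = sqrt(-505784/474171 + 321608) = sqrt(152496681184/474171) = 4*sqrt(4519343988356154)/474171 ≈ 567.10)
(4197129 + P)/(-766388 + T) = (4197129 + 4*sqrt(4519343988356154)/474171)/(-766388 + 1854106) = (4197129 + 4*sqrt(4519343988356154)/474171)/1087718 = (4197129 + 4*sqrt(4519343988356154)/474171)*(1/1087718) = 4197129/1087718 + 2*sqrt(4519343988356154)/257882165889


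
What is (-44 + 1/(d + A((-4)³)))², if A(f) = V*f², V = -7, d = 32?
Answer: 1588005745921/820249600 ≈ 1936.0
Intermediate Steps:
A(f) = -7*f²
(-44 + 1/(d + A((-4)³)))² = (-44 + 1/(32 - 7*((-4)³)²))² = (-44 + 1/(32 - 7*(-64)²))² = (-44 + 1/(32 - 7*4096))² = (-44 + 1/(32 - 28672))² = (-44 + 1/(-28640))² = (-44 - 1/28640)² = (-1260161/28640)² = 1588005745921/820249600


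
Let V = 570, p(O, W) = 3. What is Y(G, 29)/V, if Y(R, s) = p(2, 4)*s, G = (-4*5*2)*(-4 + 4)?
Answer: 29/190 ≈ 0.15263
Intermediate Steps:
G = 0 (G = -20*2*0 = -40*0 = 0)
Y(R, s) = 3*s
Y(G, 29)/V = (3*29)/570 = 87*(1/570) = 29/190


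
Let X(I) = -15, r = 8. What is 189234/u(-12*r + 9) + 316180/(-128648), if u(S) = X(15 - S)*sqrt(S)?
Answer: -79045/32162 + 21026*I*sqrt(87)/145 ≈ -2.4577 + 1352.5*I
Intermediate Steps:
u(S) = -15*sqrt(S)
189234/u(-12*r + 9) + 316180/(-128648) = 189234/((-15*sqrt(-12*8 + 9))) + 316180/(-128648) = 189234/((-15*sqrt(-96 + 9))) + 316180*(-1/128648) = 189234/((-15*I*sqrt(87))) - 79045/32162 = 189234*(I*sqrt(87)/1305) - 79045/32162 = 21026*I*sqrt(87)/145 - 79045/32162 = -79045/32162 + 21026*I*sqrt(87)/145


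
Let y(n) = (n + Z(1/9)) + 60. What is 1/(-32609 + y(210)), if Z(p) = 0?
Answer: -1/32339 ≈ -3.0922e-5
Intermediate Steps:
y(n) = 60 + n (y(n) = (n + 0) + 60 = n + 60 = 60 + n)
1/(-32609 + y(210)) = 1/(-32609 + (60 + 210)) = 1/(-32609 + 270) = 1/(-32339) = -1/32339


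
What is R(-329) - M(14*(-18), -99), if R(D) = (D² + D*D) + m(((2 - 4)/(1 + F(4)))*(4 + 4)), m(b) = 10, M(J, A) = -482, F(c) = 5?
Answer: 216974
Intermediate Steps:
R(D) = 10 + 2*D² (R(D) = (D² + D*D) + 10 = (D² + D²) + 10 = 2*D² + 10 = 10 + 2*D²)
R(-329) - M(14*(-18), -99) = (10 + 2*(-329)²) - 1*(-482) = (10 + 2*108241) + 482 = (10 + 216482) + 482 = 216492 + 482 = 216974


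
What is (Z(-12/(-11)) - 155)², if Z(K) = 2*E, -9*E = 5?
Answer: 1974025/81 ≈ 24371.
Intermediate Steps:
E = -5/9 (E = -⅑*5 = -5/9 ≈ -0.55556)
Z(K) = -10/9 (Z(K) = 2*(-5/9) = -10/9)
(Z(-12/(-11)) - 155)² = (-10/9 - 155)² = (-1405/9)² = 1974025/81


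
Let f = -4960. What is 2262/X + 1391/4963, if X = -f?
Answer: 9062833/12308240 ≈ 0.73632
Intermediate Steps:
X = 4960 (X = -1*(-4960) = 4960)
2262/X + 1391/4963 = 2262/4960 + 1391/4963 = 2262*(1/4960) + 1391*(1/4963) = 1131/2480 + 1391/4963 = 9062833/12308240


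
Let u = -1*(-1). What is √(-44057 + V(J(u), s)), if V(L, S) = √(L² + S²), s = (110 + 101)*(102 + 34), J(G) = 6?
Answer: √(-44057 + 2*√205865113) ≈ 123.94*I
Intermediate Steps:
u = 1
s = 28696 (s = 211*136 = 28696)
√(-44057 + V(J(u), s)) = √(-44057 + √(6² + 28696²)) = √(-44057 + √(36 + 823460416)) = √(-44057 + √823460452) = √(-44057 + 2*√205865113)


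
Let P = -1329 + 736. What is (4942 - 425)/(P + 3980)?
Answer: 4517/3387 ≈ 1.3336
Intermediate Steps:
P = -593
(4942 - 425)/(P + 3980) = (4942 - 425)/(-593 + 3980) = 4517/3387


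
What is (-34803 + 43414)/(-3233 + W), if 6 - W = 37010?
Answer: -8611/40237 ≈ -0.21401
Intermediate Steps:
W = -37004 (W = 6 - 1*37010 = 6 - 37010 = -37004)
(-34803 + 43414)/(-3233 + W) = (-34803 + 43414)/(-3233 - 37004) = 8611/(-40237) = 8611*(-1/40237) = -8611/40237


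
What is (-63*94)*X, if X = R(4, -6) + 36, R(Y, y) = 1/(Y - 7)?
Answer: -211218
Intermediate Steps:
R(Y, y) = 1/(-7 + Y)
X = 107/3 (X = 1/(-7 + 4) + 36 = 1/(-3) + 36 = -⅓ + 36 = 107/3 ≈ 35.667)
(-63*94)*X = -63*94*(107/3) = -5922*107/3 = -211218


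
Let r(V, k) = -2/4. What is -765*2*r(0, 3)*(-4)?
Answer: -3060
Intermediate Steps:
r(V, k) = -1/2 (r(V, k) = -2*1/4 = -1/2)
-765*2*r(0, 3)*(-4) = -765*2*(-1/2)*(-4) = -(-765)*(-4) = -765*4 = -3060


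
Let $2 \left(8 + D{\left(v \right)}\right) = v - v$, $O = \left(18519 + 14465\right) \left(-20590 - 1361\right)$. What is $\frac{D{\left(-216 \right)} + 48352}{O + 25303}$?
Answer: $- \frac{48344}{724006481} \approx -6.6773 \cdot 10^{-5}$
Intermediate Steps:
$O = -724031784$ ($O = 32984 \left(-21951\right) = -724031784$)
$D{\left(v \right)} = -8$ ($D{\left(v \right)} = -8 + \frac{v - v}{2} = -8 + \frac{1}{2} \cdot 0 = -8 + 0 = -8$)
$\frac{D{\left(-216 \right)} + 48352}{O + 25303} = \frac{-8 + 48352}{-724031784 + 25303} = \frac{48344}{-724006481} = 48344 \left(- \frac{1}{724006481}\right) = - \frac{48344}{724006481}$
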